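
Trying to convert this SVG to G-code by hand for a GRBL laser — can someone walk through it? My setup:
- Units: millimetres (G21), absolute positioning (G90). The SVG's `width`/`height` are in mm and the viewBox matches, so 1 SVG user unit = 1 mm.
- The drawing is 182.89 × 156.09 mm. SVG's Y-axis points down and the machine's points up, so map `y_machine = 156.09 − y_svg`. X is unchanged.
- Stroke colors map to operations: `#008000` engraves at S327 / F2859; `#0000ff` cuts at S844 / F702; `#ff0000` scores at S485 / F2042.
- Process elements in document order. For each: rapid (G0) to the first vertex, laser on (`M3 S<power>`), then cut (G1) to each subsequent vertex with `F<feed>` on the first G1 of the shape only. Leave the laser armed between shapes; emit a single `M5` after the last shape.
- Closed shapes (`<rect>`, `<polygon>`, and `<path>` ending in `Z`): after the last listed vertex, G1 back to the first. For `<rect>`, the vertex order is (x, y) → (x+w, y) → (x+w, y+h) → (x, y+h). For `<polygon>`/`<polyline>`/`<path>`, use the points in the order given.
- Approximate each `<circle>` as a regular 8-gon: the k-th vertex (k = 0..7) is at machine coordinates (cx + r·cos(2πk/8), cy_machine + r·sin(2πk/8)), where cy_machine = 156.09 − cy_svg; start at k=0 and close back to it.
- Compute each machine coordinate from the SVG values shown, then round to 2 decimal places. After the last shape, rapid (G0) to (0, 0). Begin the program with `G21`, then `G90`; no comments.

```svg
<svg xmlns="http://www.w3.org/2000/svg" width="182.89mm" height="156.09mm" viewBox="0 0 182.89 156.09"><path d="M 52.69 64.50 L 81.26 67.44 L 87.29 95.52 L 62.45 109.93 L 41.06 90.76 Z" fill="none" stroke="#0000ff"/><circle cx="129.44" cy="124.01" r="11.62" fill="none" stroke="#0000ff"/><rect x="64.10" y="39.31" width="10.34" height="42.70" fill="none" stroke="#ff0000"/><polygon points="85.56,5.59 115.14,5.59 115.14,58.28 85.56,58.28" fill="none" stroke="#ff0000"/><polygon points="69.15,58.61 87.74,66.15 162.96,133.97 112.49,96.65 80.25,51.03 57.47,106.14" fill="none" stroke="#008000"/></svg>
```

viewBox `0 0 182.89 156.09` with mm width/height → 1 unit = 1 mm. Flip: y_m = 156.09 − y_svg.

**Shape 1** — `<path>` regular polygon, stroke `#0000ff` → cut (S844, F702). Machine vertices: (52.69,91.59) → (81.26,88.65) → (87.29,60.57) → (62.45,46.16) → (41.06,65.33) → (52.69,91.59). Closed: final G1 returns to the first vertex.

**Shape 2** — `<circle>` circle, stroke `#0000ff` → cut (S844, F702). Machine vertices: (141.06,32.08) → (137.66,40.30) → (129.44,43.70) → (121.22,40.30) → (117.82,32.08) → (121.22,23.86) → (129.44,20.46) → (137.66,23.86) → (141.06,32.08). Closed: final G1 returns to the first vertex.

**Shape 3** — `<rect>` rectangle, stroke `#ff0000` → score (S485, F2042). Machine vertices: (64.10,116.78) → (74.44,116.78) → (74.44,74.08) → (64.10,74.08) → (64.10,116.78). Closed: final G1 returns to the first vertex.

**Shape 4** — `<polygon>` rectangle, stroke `#ff0000` → score (S485, F2042). Machine vertices: (85.56,150.50) → (115.14,150.50) → (115.14,97.81) → (85.56,97.81) → (85.56,150.50). Closed: final G1 returns to the first vertex.

**Shape 5** — `<polygon>` closed polygon, stroke `#008000` → engrave (S327, F2859). Machine vertices: (69.15,97.48) → (87.74,89.94) → (162.96,22.12) → (112.49,59.44) → (80.25,105.06) → (57.47,49.95) → (69.15,97.48). Closed: final G1 returns to the first vertex.

G21
G90
G0 X52.69 Y91.59
M3 S844
G1 X81.26 Y88.65 F702
G1 X87.29 Y60.57
G1 X62.45 Y46.16
G1 X41.06 Y65.33
G1 X52.69 Y91.59
G0 X141.06 Y32.08
M3 S844
G1 X137.66 Y40.30 F702
G1 X129.44 Y43.70
G1 X121.22 Y40.30
G1 X117.82 Y32.08
G1 X121.22 Y23.86
G1 X129.44 Y20.46
G1 X137.66 Y23.86
G1 X141.06 Y32.08
G0 X64.10 Y116.78
M3 S485
G1 X74.44 Y116.78 F2042
G1 X74.44 Y74.08
G1 X64.10 Y74.08
G1 X64.10 Y116.78
G0 X85.56 Y150.50
M3 S485
G1 X115.14 Y150.50 F2042
G1 X115.14 Y97.81
G1 X85.56 Y97.81
G1 X85.56 Y150.50
G0 X69.15 Y97.48
M3 S327
G1 X87.74 Y89.94 F2859
G1 X162.96 Y22.12
G1 X112.49 Y59.44
G1 X80.25 Y105.06
G1 X57.47 Y49.95
G1 X69.15 Y97.48
M5
G0 X0.00 Y0.00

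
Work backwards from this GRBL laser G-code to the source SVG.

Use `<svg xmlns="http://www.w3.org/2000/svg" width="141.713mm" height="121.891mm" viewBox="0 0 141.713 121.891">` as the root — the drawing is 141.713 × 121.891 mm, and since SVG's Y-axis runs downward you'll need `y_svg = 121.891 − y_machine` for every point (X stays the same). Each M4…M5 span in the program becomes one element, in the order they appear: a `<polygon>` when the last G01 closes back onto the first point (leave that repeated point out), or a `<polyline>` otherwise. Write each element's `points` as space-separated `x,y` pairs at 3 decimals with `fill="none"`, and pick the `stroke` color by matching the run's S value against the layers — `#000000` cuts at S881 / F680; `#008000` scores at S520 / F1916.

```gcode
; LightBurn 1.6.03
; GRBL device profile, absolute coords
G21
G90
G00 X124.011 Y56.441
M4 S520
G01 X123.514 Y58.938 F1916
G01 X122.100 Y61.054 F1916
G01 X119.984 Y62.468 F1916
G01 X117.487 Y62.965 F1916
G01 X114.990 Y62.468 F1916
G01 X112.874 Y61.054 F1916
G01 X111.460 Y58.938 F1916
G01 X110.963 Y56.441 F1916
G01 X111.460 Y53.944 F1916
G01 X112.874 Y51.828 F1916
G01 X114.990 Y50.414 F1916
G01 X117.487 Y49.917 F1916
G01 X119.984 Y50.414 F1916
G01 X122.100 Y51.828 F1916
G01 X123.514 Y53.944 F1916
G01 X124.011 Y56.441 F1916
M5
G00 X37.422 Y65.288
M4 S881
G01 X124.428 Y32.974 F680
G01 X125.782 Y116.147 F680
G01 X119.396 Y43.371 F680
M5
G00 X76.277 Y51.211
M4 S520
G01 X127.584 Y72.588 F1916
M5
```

Each laser-on run becomes one SVG element. Flip Y back into SVG space with y_svg = 121.891 − y_machine.

Run 1: S520 ⇒ score layer `#008000`. The run returns to its start, so emit a `<polygon>` with points (Y-flipped): 124.011,65.450 123.514,62.953 122.100,60.837 119.984,59.423 117.487,58.926 114.990,59.423 112.874,60.837 111.460,62.953 110.963,65.450 111.460,67.947 112.874,70.063 114.990,71.477 117.487,71.974 119.984,71.477 122.100,70.063 123.514,67.947.

Run 2: S881 ⇒ cut layer `#000000`. The run is open, so emit a `<polyline>` with points (Y-flipped): 37.422,56.603 124.428,88.917 125.782,5.744 119.396,78.520.

Run 3: power S520 maps to stroke `#008000` (score). The run is open, so emit a `<polyline>` with points (Y-flipped): 76.277,70.680 127.584,49.303.

<svg xmlns="http://www.w3.org/2000/svg" width="141.713mm" height="121.891mm" viewBox="0 0 141.713 121.891">
  <polygon points="124.011,65.450 123.514,62.953 122.100,60.837 119.984,59.423 117.487,58.926 114.990,59.423 112.874,60.837 111.460,62.953 110.963,65.450 111.460,67.947 112.874,70.063 114.990,71.477 117.487,71.974 119.984,71.477 122.100,70.063 123.514,67.947" fill="none" stroke="#008000"/>
  <polyline points="37.422,56.603 124.428,88.917 125.782,5.744 119.396,78.520" fill="none" stroke="#000000"/>
  <polyline points="76.277,70.680 127.584,49.303" fill="none" stroke="#008000"/>
</svg>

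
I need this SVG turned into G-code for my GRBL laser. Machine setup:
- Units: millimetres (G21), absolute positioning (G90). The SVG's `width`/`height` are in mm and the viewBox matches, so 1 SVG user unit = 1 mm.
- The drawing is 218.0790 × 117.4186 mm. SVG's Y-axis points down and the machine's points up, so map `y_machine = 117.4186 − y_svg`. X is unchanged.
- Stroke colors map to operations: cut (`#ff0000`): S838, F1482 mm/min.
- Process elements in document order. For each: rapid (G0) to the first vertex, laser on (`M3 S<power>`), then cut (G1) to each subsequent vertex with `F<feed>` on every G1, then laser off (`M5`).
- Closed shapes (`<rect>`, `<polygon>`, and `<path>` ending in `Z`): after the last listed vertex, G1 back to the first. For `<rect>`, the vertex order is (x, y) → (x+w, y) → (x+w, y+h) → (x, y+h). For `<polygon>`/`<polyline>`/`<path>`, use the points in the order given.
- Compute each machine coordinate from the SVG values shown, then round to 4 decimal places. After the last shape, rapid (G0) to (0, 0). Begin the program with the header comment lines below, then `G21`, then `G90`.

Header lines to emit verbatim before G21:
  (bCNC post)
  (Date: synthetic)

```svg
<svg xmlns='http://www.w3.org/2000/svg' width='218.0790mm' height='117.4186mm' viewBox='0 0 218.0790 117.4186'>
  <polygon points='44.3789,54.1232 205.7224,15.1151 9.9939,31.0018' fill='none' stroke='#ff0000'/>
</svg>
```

(bCNC post)
(Date: synthetic)
G21
G90
G0 X44.3789 Y63.2954
M3 S838
G1 X205.7224 Y102.3035 F1482
G1 X9.9939 Y86.4168 F1482
G1 X44.3789 Y63.2954 F1482
M5
G0 X0.0000 Y0.0000

viewBox `0 0 218.0790 117.4186` with mm width/height → 1 unit = 1 mm. Flip: y_m = 117.4186 − y_svg.

**Shape 1** — `<polygon>` closed polygon, stroke `#ff0000` → cut (S838, F1482). Machine vertices: (44.3789,63.2954) → (205.7224,102.3035) → (9.9939,86.4168) → (44.3789,63.2954). Closed: final G1 returns to the first vertex.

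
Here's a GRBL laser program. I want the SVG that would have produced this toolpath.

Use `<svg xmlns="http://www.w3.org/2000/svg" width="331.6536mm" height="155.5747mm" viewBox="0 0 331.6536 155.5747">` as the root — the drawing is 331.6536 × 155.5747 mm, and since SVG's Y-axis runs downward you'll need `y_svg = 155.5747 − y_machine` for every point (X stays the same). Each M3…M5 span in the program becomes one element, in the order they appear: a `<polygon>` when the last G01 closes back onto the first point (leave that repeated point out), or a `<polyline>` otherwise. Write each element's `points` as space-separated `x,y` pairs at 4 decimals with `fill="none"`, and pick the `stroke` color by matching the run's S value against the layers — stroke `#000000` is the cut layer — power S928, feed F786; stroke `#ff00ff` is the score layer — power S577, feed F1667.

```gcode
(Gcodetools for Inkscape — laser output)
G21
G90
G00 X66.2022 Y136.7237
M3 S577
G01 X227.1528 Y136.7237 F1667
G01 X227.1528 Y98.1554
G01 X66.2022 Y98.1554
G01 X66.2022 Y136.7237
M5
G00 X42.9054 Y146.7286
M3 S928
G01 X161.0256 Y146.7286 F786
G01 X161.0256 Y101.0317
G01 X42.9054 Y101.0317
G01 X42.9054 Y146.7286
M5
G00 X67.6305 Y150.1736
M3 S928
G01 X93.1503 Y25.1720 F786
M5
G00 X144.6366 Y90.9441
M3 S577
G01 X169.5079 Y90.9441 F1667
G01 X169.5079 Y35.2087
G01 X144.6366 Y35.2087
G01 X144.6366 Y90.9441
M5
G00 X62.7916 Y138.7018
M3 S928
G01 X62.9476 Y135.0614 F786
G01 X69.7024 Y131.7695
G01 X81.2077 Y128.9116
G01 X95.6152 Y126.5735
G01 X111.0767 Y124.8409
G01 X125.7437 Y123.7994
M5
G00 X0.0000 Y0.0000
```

<svg xmlns="http://www.w3.org/2000/svg" width="331.6536mm" height="155.5747mm" viewBox="0 0 331.6536 155.5747">
  <polygon points="66.2022,18.8510 227.1528,18.8510 227.1528,57.4193 66.2022,57.4193" fill="none" stroke="#ff00ff"/>
  <polygon points="42.9054,8.8461 161.0256,8.8461 161.0256,54.5430 42.9054,54.5430" fill="none" stroke="#000000"/>
  <polyline points="67.6305,5.4011 93.1503,130.4027" fill="none" stroke="#000000"/>
  <polygon points="144.6366,64.6306 169.5079,64.6306 169.5079,120.3660 144.6366,120.3660" fill="none" stroke="#ff00ff"/>
  <polyline points="62.7916,16.8729 62.9476,20.5133 69.7024,23.8052 81.2077,26.6631 95.6152,29.0012 111.0767,30.7338 125.7437,31.7753" fill="none" stroke="#000000"/>
</svg>

y_svg = 155.5747 − y_m.

[1] S577→`#ff00ff` (score); closed run; points: 66.2022,18.8510 227.1528,18.8510 227.1528,57.4193 66.2022,57.4193

[2] S928→`#000000` (cut); closed run; points: 42.9054,8.8461 161.0256,8.8461 161.0256,54.5430 42.9054,54.5430

[3] S928→`#000000` (cut); open run; points: 67.6305,5.4011 93.1503,130.4027

[4] S577→`#ff00ff` (score); closed run; points: 144.6366,64.6306 169.5079,64.6306 169.5079,120.3660 144.6366,120.3660

[5] S928→`#000000` (cut); open run; points: 62.7916,16.8729 62.9476,20.5133 69.7024,23.8052 81.2077,26.6631 95.6152,29.0012 111.0767,30.7338 125.7437,31.7753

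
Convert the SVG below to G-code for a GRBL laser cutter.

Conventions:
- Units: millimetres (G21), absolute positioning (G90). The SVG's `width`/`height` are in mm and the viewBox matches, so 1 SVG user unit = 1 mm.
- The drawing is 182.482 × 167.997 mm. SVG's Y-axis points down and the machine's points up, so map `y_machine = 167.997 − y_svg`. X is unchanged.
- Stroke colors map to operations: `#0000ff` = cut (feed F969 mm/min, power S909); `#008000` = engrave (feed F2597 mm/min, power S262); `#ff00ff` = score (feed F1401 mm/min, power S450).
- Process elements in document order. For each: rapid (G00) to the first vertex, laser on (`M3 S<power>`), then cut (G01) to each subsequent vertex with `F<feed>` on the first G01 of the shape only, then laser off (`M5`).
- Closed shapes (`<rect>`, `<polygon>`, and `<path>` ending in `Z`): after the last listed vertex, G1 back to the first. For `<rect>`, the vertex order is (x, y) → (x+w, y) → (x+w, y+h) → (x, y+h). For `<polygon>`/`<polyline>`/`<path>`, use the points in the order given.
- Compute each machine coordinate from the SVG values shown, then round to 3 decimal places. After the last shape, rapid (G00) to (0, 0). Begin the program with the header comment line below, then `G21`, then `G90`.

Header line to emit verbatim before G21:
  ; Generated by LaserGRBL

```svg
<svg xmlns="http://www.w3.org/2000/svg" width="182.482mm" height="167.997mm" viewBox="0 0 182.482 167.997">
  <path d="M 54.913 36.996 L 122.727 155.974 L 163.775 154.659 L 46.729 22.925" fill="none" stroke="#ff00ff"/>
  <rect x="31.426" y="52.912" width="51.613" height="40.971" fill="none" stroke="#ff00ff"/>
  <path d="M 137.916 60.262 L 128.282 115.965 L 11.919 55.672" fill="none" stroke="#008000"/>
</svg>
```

; Generated by LaserGRBL
G21
G90
G00 X54.913 Y131.001
M3 S450
G01 X122.727 Y12.023 F1401
G01 X163.775 Y13.338
G01 X46.729 Y145.072
M5
G00 X31.426 Y115.085
M3 S450
G01 X83.039 Y115.085 F1401
G01 X83.039 Y74.114
G01 X31.426 Y74.114
G01 X31.426 Y115.085
M5
G00 X137.916 Y107.735
M3 S262
G01 X128.282 Y52.032 F2597
G01 X11.919 Y112.325
M5
G00 X0.000 Y0.000

viewBox `0 0 182.482 167.997` with mm width/height → 1 unit = 1 mm. Flip: y_m = 167.997 − y_svg.

**Shape 1** — `<path>` open polyline, stroke `#ff00ff` → score (S450, F1401). Machine vertices: (54.913,131.001) → (122.727,12.023) → (163.775,13.338) → (46.729,145.072). Open path.

**Shape 2** — `<rect>` rectangle, stroke `#ff00ff` → score (S450, F1401). Machine vertices: (31.426,115.085) → (83.039,115.085) → (83.039,74.114) → (31.426,74.114) → (31.426,115.085). Closed: final G1 returns to the first vertex.

**Shape 3** — `<path>` open polyline, stroke `#008000` → engrave (S262, F2597). Machine vertices: (137.916,107.735) → (128.282,52.032) → (11.919,112.325). Open path.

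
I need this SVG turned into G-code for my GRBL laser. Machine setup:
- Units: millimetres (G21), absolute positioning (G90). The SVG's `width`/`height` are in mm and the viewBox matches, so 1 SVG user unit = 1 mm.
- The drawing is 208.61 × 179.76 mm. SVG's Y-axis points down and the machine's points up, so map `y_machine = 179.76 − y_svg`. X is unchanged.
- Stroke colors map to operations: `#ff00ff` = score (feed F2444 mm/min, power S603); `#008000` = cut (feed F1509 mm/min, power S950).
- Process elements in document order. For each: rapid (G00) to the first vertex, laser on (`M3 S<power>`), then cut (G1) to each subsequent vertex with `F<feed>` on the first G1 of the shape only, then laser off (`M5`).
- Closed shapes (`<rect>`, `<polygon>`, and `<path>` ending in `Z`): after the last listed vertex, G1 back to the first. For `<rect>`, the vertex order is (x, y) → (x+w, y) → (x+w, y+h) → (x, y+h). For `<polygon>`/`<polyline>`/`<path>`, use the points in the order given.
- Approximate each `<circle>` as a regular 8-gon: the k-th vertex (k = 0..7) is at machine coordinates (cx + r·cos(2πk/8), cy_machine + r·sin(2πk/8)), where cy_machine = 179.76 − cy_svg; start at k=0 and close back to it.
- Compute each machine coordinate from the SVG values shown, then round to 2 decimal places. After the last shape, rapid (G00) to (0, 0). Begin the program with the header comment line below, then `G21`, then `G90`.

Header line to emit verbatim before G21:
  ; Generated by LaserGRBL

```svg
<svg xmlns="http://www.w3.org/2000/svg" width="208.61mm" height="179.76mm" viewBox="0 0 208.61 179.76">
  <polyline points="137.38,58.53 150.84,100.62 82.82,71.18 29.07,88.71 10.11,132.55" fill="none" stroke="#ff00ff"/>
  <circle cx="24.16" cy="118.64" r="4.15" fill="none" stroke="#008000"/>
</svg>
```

; Generated by LaserGRBL
G21
G90
G00 X137.38 Y121.23
M3 S603
G1 X150.84 Y79.14 F2444
G1 X82.82 Y108.58
G1 X29.07 Y91.05
G1 X10.11 Y47.21
M5
G00 X28.31 Y61.12
M3 S950
G1 X27.09 Y64.05 F1509
G1 X24.16 Y65.27
G1 X21.23 Y64.05
G1 X20.01 Y61.12
G1 X21.23 Y58.19
G1 X24.16 Y56.97
G1 X27.09 Y58.19
G1 X28.31 Y61.12
M5
G00 X0.00 Y0.00

Since the viewBox matches the mm dimensions, user units are millimetres directly. The only transform is the Y-flip y_m = 179.76 − y_svg.

Shape 1 is a open polyline drawn with `<polyline>`. Its stroke #ff00ff means score at S603, F2444. After flipping Y the toolpath is (137.38,121.23) → (150.84,79.14) → (82.82,108.58) → (29.07,91.05) → (10.11,47.21).

Shape 2 is a circle drawn with `<circle>`. Its stroke #008000 means cut at S950, F1509. After flipping Y the toolpath is (28.31,61.12) → (27.09,64.05) → (24.16,65.27) → (21.23,64.05) → (20.01,61.12) → (21.23,58.19) → (24.16,56.97) → (27.09,58.19) → (28.31,61.12), returning to the start.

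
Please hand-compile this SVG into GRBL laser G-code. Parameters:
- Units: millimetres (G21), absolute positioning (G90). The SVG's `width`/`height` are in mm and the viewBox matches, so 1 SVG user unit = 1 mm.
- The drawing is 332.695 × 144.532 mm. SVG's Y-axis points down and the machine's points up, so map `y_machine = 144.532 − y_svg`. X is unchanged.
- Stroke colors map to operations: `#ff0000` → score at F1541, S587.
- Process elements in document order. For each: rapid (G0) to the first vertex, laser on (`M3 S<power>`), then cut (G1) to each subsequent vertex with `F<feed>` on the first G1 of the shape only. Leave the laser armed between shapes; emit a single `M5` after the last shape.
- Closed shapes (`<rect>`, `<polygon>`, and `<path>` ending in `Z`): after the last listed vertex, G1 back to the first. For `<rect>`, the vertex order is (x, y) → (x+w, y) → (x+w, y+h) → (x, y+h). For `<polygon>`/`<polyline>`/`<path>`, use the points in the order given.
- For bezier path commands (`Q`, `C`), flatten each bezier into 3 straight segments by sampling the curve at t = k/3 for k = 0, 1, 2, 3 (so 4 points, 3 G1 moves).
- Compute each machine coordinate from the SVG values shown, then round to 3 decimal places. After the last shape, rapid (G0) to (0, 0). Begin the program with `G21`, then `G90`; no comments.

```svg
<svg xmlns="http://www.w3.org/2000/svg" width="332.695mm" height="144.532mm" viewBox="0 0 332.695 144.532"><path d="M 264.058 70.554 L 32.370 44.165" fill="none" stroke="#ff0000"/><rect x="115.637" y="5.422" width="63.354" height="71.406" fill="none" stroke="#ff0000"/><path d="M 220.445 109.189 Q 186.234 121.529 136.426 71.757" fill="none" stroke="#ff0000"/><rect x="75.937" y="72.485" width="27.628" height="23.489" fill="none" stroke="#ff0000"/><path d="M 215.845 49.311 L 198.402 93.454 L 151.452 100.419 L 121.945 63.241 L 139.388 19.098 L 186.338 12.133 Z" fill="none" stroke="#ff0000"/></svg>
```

1 u = 1 mm; y_m = 144.532 − y.

[1] `<path>` line segment, #ff0000→score S587 F1541: (264.058,73.978) → (32.370,100.367)

[2] `<rect>` rectangle, #ff0000→score S587 F1541: (115.637,139.110) → (178.991,139.110) → (178.991,67.704) → (115.637,67.704) → (115.637,139.110) (closed)

[3] `<path>` quadratic bezier, #ff0000→score S587 F1541: (220.445,35.343) → (195.905,34.018) → (167.898,46.495) → (136.426,72.775)

[4] `<rect>` rectangle, #ff0000→score S587 F1541: (75.937,72.047) → (103.565,72.047) → (103.565,48.558) → (75.937,48.558) → (75.937,72.047) (closed)

[5] `<path>` regular polygon, #ff0000→score S587 F1541: (215.845,95.221) → (198.402,51.078) → (151.452,44.113) → (121.945,81.291) → (139.388,125.434) → (186.338,132.399) → (215.845,95.221) (closed)

G21
G90
G0 X264.058 Y73.978
M3 S587
G1 X32.370 Y100.367 F1541
G0 X115.637 Y139.110
M3 S587
G1 X178.991 Y139.110 F1541
G1 X178.991 Y67.704
G1 X115.637 Y67.704
G1 X115.637 Y139.110
G0 X220.445 Y35.343
M3 S587
G1 X195.905 Y34.018 F1541
G1 X167.898 Y46.495
G1 X136.426 Y72.775
G0 X75.937 Y72.047
M3 S587
G1 X103.565 Y72.047 F1541
G1 X103.565 Y48.558
G1 X75.937 Y48.558
G1 X75.937 Y72.047
G0 X215.845 Y95.221
M3 S587
G1 X198.402 Y51.078 F1541
G1 X151.452 Y44.113
G1 X121.945 Y81.291
G1 X139.388 Y125.434
G1 X186.338 Y132.399
G1 X215.845 Y95.221
M5
G0 X0.000 Y0.000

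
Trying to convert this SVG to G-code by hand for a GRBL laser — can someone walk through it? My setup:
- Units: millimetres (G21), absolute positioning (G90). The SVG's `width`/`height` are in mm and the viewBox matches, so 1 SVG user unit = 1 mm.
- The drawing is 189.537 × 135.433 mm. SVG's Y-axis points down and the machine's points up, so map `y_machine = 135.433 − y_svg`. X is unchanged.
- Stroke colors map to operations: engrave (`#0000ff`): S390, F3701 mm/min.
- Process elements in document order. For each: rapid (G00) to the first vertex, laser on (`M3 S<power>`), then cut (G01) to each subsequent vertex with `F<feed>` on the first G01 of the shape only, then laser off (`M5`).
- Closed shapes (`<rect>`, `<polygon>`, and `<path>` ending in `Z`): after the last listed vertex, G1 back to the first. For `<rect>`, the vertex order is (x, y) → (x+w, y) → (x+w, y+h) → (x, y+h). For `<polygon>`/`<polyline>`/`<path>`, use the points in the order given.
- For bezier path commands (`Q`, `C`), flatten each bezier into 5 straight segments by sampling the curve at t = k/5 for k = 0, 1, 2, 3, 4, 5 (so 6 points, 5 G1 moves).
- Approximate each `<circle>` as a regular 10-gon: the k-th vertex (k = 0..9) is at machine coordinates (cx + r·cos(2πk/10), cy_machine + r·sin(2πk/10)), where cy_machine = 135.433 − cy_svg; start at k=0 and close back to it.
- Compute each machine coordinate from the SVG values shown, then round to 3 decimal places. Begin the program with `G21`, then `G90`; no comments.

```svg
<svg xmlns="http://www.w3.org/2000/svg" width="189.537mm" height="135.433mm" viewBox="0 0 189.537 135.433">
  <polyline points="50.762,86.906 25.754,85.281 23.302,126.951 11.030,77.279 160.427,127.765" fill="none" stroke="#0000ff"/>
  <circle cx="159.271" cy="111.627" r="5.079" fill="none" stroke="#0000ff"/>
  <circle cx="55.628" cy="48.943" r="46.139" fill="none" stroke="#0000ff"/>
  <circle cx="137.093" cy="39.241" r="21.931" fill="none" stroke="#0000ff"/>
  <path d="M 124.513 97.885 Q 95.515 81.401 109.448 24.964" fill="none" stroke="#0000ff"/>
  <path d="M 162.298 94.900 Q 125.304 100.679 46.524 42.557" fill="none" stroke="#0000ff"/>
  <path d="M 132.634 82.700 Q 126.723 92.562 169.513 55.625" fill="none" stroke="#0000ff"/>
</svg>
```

Since the viewBox matches the mm dimensions, user units are millimetres directly. The only transform is the Y-flip y_m = 135.433 − y_svg.

Shape 1 is a open polyline drawn with `<polyline>`. Its stroke #0000ff means engrave at S390, F3701. After flipping Y the toolpath is (50.762,48.527) → (25.754,50.152) → (23.302,8.482) → (11.030,58.154) → (160.427,7.668).

Shape 2 is a circle drawn with `<circle>`. Its stroke #0000ff means engrave at S390, F3701. After flipping Y the toolpath is (164.350,23.806) → (163.380,26.791) → (160.840,28.636) → (157.702,28.636) → (155.162,26.791) → (154.192,23.806) → (155.162,20.821) → (157.702,18.976) → (160.840,18.976) → (163.380,20.821) → (164.350,23.806), returning to the start.

Shape 3 is a circle drawn with `<circle>`. Its stroke #0000ff means engrave at S390, F3701. After flipping Y the toolpath is (101.767,86.490) → (92.955,113.610) → (69.886,130.371) → (41.370,130.371) → (18.301,113.610) → (9.489,86.490) → (18.301,59.370) → (41.370,42.609) → (69.886,42.609) → (92.955,59.370) → (101.767,86.490), returning to the start.

Shape 4 is a circle drawn with `<circle>`. Its stroke #0000ff means engrave at S390, F3701. After flipping Y the toolpath is (159.024,96.192) → (154.836,109.083) → (143.870,117.050) → (130.316,117.050) → (119.350,109.083) → (115.162,96.192) → (119.350,83.301) → (130.316,75.334) → (143.870,75.334) → (154.836,83.301) → (159.024,96.192), returning to the start.

Shape 5 is a quadratic bezier drawn with `<path>`. Its stroke #0000ff means engrave at S390, F3701. After flipping Y the toolpath is (124.513,37.548) → (114.631,45.740) → (108.184,57.128) → (105.171,71.712) → (105.592,89.492) → (109.448,110.469).

Shape 6 is a quadratic bezier drawn with `<path>`. Its stroke #0000ff means engrave at S390, F3701. After flipping Y the toolpath is (162.298,40.533) → (145.829,40.777) → (126.017,46.134) → (102.862,56.603) → (76.365,72.183) → (46.524,92.876).

Shape 7 is a quadratic bezier drawn with `<path>`. Its stroke #0000ff means engrave at S390, F3701. After flipping Y the toolpath is (132.634,52.733) → (132.218,50.660) → (135.697,52.331) → (143.073,57.746) → (154.345,66.905) → (169.513,79.808).

G21
G90
G00 X50.762 Y48.527
M3 S390
G01 X25.754 Y50.152 F3701
G01 X23.302 Y8.482
G01 X11.030 Y58.154
G01 X160.427 Y7.668
M5
G00 X164.350 Y23.806
M3 S390
G01 X163.380 Y26.791 F3701
G01 X160.840 Y28.636
G01 X157.702 Y28.636
G01 X155.162 Y26.791
G01 X154.192 Y23.806
G01 X155.162 Y20.821
G01 X157.702 Y18.976
G01 X160.840 Y18.976
G01 X163.380 Y20.821
G01 X164.350 Y23.806
M5
G00 X101.767 Y86.490
M3 S390
G01 X92.955 Y113.610 F3701
G01 X69.886 Y130.371
G01 X41.370 Y130.371
G01 X18.301 Y113.610
G01 X9.489 Y86.490
G01 X18.301 Y59.370
G01 X41.370 Y42.609
G01 X69.886 Y42.609
G01 X92.955 Y59.370
G01 X101.767 Y86.490
M5
G00 X159.024 Y96.192
M3 S390
G01 X154.836 Y109.083 F3701
G01 X143.870 Y117.050
G01 X130.316 Y117.050
G01 X119.350 Y109.083
G01 X115.162 Y96.192
G01 X119.350 Y83.301
G01 X130.316 Y75.334
G01 X143.870 Y75.334
G01 X154.836 Y83.301
G01 X159.024 Y96.192
M5
G00 X124.513 Y37.548
M3 S390
G01 X114.631 Y45.740 F3701
G01 X108.184 Y57.128
G01 X105.171 Y71.712
G01 X105.592 Y89.492
G01 X109.448 Y110.469
M5
G00 X162.298 Y40.533
M3 S390
G01 X145.829 Y40.777 F3701
G01 X126.017 Y46.134
G01 X102.862 Y56.603
G01 X76.365 Y72.183
G01 X46.524 Y92.876
M5
G00 X132.634 Y52.733
M3 S390
G01 X132.218 Y50.660 F3701
G01 X135.697 Y52.331
G01 X143.073 Y57.746
G01 X154.345 Y66.905
G01 X169.513 Y79.808
M5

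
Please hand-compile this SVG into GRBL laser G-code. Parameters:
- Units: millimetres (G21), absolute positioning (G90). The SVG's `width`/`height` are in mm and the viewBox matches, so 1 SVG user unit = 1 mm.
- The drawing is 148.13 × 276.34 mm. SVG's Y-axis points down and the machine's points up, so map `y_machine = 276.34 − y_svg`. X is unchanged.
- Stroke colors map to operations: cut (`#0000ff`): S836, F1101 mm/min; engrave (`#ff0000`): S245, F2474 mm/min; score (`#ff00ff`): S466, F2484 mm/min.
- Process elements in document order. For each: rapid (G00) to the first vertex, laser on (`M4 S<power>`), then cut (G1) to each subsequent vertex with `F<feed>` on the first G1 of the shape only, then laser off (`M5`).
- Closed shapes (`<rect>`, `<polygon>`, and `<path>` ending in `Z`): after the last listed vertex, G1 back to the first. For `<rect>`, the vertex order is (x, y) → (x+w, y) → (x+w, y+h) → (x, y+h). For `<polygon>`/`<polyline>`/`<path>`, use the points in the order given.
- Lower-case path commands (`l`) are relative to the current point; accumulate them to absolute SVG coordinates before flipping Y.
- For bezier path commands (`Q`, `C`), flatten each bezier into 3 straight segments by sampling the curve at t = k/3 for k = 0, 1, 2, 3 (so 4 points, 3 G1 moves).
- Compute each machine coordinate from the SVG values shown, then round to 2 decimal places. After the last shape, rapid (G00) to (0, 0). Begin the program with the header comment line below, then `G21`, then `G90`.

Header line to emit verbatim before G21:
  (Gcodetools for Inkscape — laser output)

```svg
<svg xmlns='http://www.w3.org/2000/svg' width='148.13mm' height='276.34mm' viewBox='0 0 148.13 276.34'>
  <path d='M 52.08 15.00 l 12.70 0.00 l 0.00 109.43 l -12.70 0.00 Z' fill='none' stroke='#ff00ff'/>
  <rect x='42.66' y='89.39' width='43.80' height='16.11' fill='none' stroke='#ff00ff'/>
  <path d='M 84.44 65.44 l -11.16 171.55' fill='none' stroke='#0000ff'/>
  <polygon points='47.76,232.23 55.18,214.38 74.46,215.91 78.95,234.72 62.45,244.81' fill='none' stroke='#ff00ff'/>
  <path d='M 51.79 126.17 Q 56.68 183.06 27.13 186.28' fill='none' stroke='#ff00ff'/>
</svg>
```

1 u = 1 mm; y_m = 276.34 − y.

[1] `<path>` rectangle, #ff00ff→score S466 F2484: (52.08,261.34) → (64.78,261.34) → (64.78,151.91) → (52.08,151.91) → (52.08,261.34) (closed)

[2] `<rect>` rectangle, #ff00ff→score S466 F2484: (42.66,186.95) → (86.46,186.95) → (86.46,170.84) → (42.66,170.84) → (42.66,186.95) (closed)

[3] `<path>` line segment, #0000ff→cut S836 F1101: (84.44,210.90) → (73.28,39.35)

[4] `<polygon>` regular polygon, #ff00ff→score S466 F2484: (47.76,44.11) → (55.18,61.96) → (74.46,60.43) → (78.95,41.62) → (62.45,31.53) → (47.76,44.11) (closed)

[5] `<path>` quadratic bezier, #ff00ff→score S466 F2484: (51.79,150.17) → (51.22,118.21) → (43.00,98.17) → (27.13,90.06)

(Gcodetools for Inkscape — laser output)
G21
G90
G00 X52.08 Y261.34
M4 S466
G1 X64.78 Y261.34 F2484
G1 X64.78 Y151.91
G1 X52.08 Y151.91
G1 X52.08 Y261.34
M5
G00 X42.66 Y186.95
M4 S466
G1 X86.46 Y186.95 F2484
G1 X86.46 Y170.84
G1 X42.66 Y170.84
G1 X42.66 Y186.95
M5
G00 X84.44 Y210.90
M4 S836
G1 X73.28 Y39.35 F1101
M5
G00 X47.76 Y44.11
M4 S466
G1 X55.18 Y61.96 F2484
G1 X74.46 Y60.43
G1 X78.95 Y41.62
G1 X62.45 Y31.53
G1 X47.76 Y44.11
M5
G00 X51.79 Y150.17
M4 S466
G1 X51.22 Y118.21 F2484
G1 X43.00 Y98.17
G1 X27.13 Y90.06
M5
G00 X0.00 Y0.00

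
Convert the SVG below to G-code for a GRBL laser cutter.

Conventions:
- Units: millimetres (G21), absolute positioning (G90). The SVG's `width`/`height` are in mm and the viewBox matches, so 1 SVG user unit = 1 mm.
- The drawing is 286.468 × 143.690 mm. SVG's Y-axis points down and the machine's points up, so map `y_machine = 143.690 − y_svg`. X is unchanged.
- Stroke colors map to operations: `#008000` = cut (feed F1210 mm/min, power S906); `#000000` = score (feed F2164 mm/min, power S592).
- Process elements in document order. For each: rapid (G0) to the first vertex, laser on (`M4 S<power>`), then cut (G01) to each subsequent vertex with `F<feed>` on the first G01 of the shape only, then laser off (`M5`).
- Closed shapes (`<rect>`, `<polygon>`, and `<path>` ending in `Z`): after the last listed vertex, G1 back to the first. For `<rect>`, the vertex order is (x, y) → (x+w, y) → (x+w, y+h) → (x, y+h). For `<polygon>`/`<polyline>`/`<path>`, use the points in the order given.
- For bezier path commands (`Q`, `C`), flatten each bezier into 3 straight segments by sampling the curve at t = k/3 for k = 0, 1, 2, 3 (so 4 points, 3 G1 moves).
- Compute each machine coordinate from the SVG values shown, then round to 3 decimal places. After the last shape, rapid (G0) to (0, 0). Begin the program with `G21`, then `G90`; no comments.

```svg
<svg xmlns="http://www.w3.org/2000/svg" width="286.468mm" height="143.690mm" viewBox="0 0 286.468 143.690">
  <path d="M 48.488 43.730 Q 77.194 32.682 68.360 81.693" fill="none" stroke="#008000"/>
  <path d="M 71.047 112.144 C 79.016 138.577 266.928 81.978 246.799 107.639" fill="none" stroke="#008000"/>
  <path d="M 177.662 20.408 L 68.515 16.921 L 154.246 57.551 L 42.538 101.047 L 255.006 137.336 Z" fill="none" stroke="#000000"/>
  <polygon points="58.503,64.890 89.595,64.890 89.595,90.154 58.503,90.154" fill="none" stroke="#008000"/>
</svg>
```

1 u = 1 mm; y_m = 143.690 − y.

[1] `<path>` quadratic bezier, #008000→cut S906 F1210: (48.488,99.960) → (63.454,100.652) → (70.078,87.998) → (68.360,61.997)

[2] `<path>` cubic bezier, #008000→cut S906 F1210: (71.047,31.546) → (124.627,26.668) → (211.951,40.414) → (246.799,36.051)

[3] `<path>` closed polygon, #000000→score S592 F2164: (177.662,123.282) → (68.515,126.769) → (154.246,86.139) → (42.538,42.643) → (255.006,6.354) → (177.662,123.282) (closed)

[4] `<polygon>` rectangle, #008000→cut S906 F1210: (58.503,78.800) → (89.595,78.800) → (89.595,53.536) → (58.503,53.536) → (58.503,78.800) (closed)

G21
G90
G0 X48.488 Y99.960
M4 S906
G01 X63.454 Y100.652 F1210
G01 X70.078 Y87.998
G01 X68.360 Y61.997
M5
G0 X71.047 Y31.546
M4 S906
G01 X124.627 Y26.668 F1210
G01 X211.951 Y40.414
G01 X246.799 Y36.051
M5
G0 X177.662 Y123.282
M4 S592
G01 X68.515 Y126.769 F2164
G01 X154.246 Y86.139
G01 X42.538 Y42.643
G01 X255.006 Y6.354
G01 X177.662 Y123.282
M5
G0 X58.503 Y78.800
M4 S906
G01 X89.595 Y78.800 F1210
G01 X89.595 Y53.536
G01 X58.503 Y53.536
G01 X58.503 Y78.800
M5
G0 X0.000 Y0.000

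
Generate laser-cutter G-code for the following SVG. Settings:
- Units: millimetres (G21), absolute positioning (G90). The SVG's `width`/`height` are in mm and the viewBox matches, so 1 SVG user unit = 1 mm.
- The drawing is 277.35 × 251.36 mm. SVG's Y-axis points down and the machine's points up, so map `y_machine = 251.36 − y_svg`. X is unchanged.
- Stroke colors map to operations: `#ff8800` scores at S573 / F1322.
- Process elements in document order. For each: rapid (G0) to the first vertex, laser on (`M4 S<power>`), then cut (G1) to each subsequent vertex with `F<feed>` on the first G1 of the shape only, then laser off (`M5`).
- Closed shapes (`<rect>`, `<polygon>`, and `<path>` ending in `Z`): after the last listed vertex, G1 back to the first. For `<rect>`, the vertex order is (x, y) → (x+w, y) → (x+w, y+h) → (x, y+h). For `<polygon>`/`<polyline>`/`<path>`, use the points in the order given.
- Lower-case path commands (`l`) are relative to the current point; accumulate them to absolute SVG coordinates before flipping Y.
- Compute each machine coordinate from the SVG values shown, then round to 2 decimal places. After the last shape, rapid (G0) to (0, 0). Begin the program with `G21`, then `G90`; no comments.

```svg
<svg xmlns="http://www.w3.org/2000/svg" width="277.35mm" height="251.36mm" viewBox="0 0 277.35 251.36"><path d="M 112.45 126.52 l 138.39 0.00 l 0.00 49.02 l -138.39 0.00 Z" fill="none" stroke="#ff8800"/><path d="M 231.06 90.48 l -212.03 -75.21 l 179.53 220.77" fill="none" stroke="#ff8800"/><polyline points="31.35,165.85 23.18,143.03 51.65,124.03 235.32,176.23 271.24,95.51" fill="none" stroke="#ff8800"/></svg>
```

1 u = 1 mm; y_m = 251.36 − y.

[1] `<path>` rectangle, #ff8800→score S573 F1322: (112.45,124.84) → (250.84,124.84) → (250.84,75.82) → (112.45,75.82) → (112.45,124.84) (closed)

[2] `<path>` open polyline, #ff8800→score S573 F1322: (231.06,160.88) → (19.03,236.09) → (198.56,15.32)

[3] `<polyline>` open polyline, #ff8800→score S573 F1322: (31.35,85.51) → (23.18,108.33) → (51.65,127.33) → (235.32,75.13) → (271.24,155.85)

G21
G90
G0 X112.45 Y124.84
M4 S573
G1 X250.84 Y124.84 F1322
G1 X250.84 Y75.82
G1 X112.45 Y75.82
G1 X112.45 Y124.84
M5
G0 X231.06 Y160.88
M4 S573
G1 X19.03 Y236.09 F1322
G1 X198.56 Y15.32
M5
G0 X31.35 Y85.51
M4 S573
G1 X23.18 Y108.33 F1322
G1 X51.65 Y127.33
G1 X235.32 Y75.13
G1 X271.24 Y155.85
M5
G0 X0.00 Y0.00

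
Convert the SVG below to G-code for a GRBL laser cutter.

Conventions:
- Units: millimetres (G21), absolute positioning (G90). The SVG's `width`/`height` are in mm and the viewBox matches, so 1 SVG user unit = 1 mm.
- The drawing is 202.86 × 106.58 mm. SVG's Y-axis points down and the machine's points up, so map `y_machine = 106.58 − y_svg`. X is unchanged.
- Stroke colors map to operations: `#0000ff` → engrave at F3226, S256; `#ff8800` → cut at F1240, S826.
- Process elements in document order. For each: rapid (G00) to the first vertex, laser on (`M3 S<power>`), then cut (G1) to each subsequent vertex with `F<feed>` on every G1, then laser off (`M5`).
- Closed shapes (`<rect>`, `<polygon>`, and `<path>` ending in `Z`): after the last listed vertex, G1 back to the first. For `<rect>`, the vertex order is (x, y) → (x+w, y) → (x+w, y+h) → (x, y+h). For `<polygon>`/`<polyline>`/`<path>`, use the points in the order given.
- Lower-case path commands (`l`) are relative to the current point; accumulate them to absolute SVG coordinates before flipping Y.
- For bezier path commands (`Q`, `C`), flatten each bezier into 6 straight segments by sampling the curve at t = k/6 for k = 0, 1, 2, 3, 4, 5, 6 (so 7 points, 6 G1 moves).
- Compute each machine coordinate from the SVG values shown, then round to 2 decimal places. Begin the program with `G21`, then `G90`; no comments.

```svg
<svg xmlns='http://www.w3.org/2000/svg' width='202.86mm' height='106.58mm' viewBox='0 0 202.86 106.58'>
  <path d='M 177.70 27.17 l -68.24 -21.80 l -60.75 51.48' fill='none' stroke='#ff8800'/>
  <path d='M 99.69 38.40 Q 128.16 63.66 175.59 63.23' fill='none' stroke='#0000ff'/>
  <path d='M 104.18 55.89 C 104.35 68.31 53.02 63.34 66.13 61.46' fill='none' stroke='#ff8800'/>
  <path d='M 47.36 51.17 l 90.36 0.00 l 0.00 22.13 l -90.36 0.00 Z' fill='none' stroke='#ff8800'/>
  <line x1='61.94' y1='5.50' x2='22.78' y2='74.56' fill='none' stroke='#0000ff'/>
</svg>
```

viewBox `0 0 202.86 106.58` with mm width/height → 1 unit = 1 mm. Flip: y_m = 106.58 − y_svg.

**Shape 1** — `<path>` open polyline, stroke `#ff8800` → cut (S826, F1240). Machine vertices: (177.70,79.41) → (109.46,101.21) → (48.71,49.73). Open path.

**Shape 2** — `<path>` quadratic bezier, stroke `#0000ff` → engrave (S256, F3226). Control points (SVG): P0=(99.69,38.40), P1=(128.16,63.66), P2=(175.59,63.23); sampled at t=k/6. Machine vertices: (99.69,68.18) → (109.71,60.47) → (120.78,54.19) → (132.90,49.34) → (146.08,45.92) → (160.31,43.92) → (175.59,43.35). Open path.

**Shape 3** — `<path>` cubic bezier, stroke `#ff8800` → cut (S826, F1240). Control points (SVG): P0=(104.18,55.89), P1=(104.35,68.31), P2=(53.02,63.34), P3=(66.13,61.46); sampled at t=k/6. Machine vertices: (104.18,50.69) → (100.51,45.83) → (91.48,43.31) → (80.30,42.54) → (70.21,42.97) → (64.41,44.02) → (66.13,45.12). Open path.

**Shape 4** — `<path>` rectangle, stroke `#ff8800` → cut (S826, F1240). Machine vertices: (47.36,55.41) → (137.72,55.41) → (137.72,33.28) → (47.36,33.28) → (47.36,55.41). Closed: final G1 returns to the first vertex.

**Shape 5** — `<line>` line segment, stroke `#0000ff` → engrave (S256, F3226). Machine vertices: (61.94,101.08) → (22.78,32.02). Open path.

G21
G90
G00 X177.70 Y79.41
M3 S826
G1 X109.46 Y101.21 F1240
G1 X48.71 Y49.73 F1240
M5
G00 X99.69 Y68.18
M3 S256
G1 X109.71 Y60.47 F3226
G1 X120.78 Y54.19 F3226
G1 X132.90 Y49.34 F3226
G1 X146.08 Y45.92 F3226
G1 X160.31 Y43.92 F3226
G1 X175.59 Y43.35 F3226
M5
G00 X104.18 Y50.69
M3 S826
G1 X100.51 Y45.83 F1240
G1 X91.48 Y43.31 F1240
G1 X80.30 Y42.54 F1240
G1 X70.21 Y42.97 F1240
G1 X64.41 Y44.02 F1240
G1 X66.13 Y45.12 F1240
M5
G00 X47.36 Y55.41
M3 S826
G1 X137.72 Y55.41 F1240
G1 X137.72 Y33.28 F1240
G1 X47.36 Y33.28 F1240
G1 X47.36 Y55.41 F1240
M5
G00 X61.94 Y101.08
M3 S256
G1 X22.78 Y32.02 F3226
M5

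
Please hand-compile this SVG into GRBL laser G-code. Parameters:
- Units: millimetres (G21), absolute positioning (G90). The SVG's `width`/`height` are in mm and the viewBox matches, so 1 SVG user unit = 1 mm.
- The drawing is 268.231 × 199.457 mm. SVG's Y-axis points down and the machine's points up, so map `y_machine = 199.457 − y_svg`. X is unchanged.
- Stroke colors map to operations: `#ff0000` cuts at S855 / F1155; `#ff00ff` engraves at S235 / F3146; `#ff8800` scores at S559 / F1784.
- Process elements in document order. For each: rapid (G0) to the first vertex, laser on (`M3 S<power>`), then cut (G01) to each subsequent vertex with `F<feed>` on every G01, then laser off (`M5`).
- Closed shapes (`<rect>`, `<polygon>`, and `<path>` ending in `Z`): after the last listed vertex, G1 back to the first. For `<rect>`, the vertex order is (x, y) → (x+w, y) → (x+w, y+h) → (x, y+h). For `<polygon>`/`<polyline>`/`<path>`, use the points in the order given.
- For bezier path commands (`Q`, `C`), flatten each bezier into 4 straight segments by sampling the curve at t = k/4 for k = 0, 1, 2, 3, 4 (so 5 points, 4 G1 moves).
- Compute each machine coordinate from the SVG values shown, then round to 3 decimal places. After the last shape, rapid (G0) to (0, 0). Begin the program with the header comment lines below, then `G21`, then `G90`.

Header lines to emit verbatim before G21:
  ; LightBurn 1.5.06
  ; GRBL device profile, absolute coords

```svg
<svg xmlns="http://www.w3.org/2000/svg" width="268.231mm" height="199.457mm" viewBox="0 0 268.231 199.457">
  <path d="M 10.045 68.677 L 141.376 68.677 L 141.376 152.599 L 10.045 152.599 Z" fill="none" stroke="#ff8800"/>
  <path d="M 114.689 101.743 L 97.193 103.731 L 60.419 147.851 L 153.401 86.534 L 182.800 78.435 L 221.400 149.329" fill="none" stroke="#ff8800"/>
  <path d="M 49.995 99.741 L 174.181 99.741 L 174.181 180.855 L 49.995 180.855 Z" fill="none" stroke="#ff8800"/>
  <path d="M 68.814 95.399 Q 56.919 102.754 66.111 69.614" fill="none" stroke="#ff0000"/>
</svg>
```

; LightBurn 1.5.06
; GRBL device profile, absolute coords
G21
G90
G0 X10.045 Y130.780
M3 S559
G01 X141.376 Y130.780 F1784
G01 X141.376 Y46.858 F1784
G01 X10.045 Y46.858 F1784
G01 X10.045 Y130.780 F1784
M5
G0 X114.689 Y97.714
M3 S559
G01 X97.193 Y95.726 F1784
G01 X60.419 Y51.606 F1784
G01 X153.401 Y112.923 F1784
G01 X182.800 Y121.022 F1784
G01 X221.400 Y50.128 F1784
M5
G0 X49.995 Y99.716
M3 S559
G01 X174.181 Y99.716 F1784
G01 X174.181 Y18.602 F1784
G01 X49.995 Y18.602 F1784
G01 X49.995 Y99.716 F1784
M5
G0 X68.814 Y104.058
M3 S855
G01 X64.184 Y102.911 F1155
G01 X62.191 Y106.827 F1155
G01 X62.833 Y115.804 F1155
G01 X66.111 Y129.843 F1155
M5
G0 X0.000 Y0.000

viewBox `0 0 268.231 199.457` with mm width/height → 1 unit = 1 mm. Flip: y_m = 199.457 − y_svg.

**Shape 1** — `<path>` rectangle, stroke `#ff8800` → score (S559, F1784). Machine vertices: (10.045,130.780) → (141.376,130.780) → (141.376,46.858) → (10.045,46.858) → (10.045,130.780). Closed: final G1 returns to the first vertex.

**Shape 2** — `<path>` open polyline, stroke `#ff8800` → score (S559, F1784). Machine vertices: (114.689,97.714) → (97.193,95.726) → (60.419,51.606) → (153.401,112.923) → (182.800,121.022) → (221.400,50.128). Open path.

**Shape 3** — `<path>` rectangle, stroke `#ff8800` → score (S559, F1784). Machine vertices: (49.995,99.716) → (174.181,99.716) → (174.181,18.602) → (49.995,18.602) → (49.995,99.716). Closed: final G1 returns to the first vertex.

**Shape 4** — `<path>` quadratic bezier, stroke `#ff0000` → cut (S855, F1155). Control points (SVG): P0=(68.814,95.399), P1=(56.919,102.754), P2=(66.111,69.614); sampled at t=k/4. Machine vertices: (68.814,104.058) → (64.184,102.911) → (62.191,106.827) → (62.833,115.804) → (66.111,129.843). Open path.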